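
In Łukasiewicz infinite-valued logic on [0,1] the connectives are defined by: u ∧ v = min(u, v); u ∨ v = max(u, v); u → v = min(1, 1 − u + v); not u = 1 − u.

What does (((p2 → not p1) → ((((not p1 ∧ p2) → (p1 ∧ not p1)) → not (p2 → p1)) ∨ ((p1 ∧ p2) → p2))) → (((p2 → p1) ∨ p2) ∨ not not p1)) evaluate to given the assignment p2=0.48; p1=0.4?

0.92

not p1: Łukasiewicz ¬ gives 1 − 0.4 = 0.6
(p2 → not p1): min(1, 1 − 0.48 + 0.6) = 1
not p1: Łukasiewicz ¬ gives 1 − 0.4 = 0.6
(not p1 ∧ p2) = min(0.6, 0.48) = 0.48
not p1: Łukasiewicz ¬ gives 1 − 0.4 = 0.6
(p1 ∧ not p1) = min(0.4, 0.6) = 0.4
((not p1 ∧ p2) → (p1 ∧ not p1)): min(1, 1 − 0.48 + 0.4) = 0.92
(p2 → p1): min(1, 1 − 0.48 + 0.4) = 0.92
not (p2 → p1): Łukasiewicz ¬ gives 1 − 0.92 = 0.08
(((not p1 ∧ p2) → (p1 ∧ not p1)) → not (p2 → p1)): min(1, 1 − 0.92 + 0.08) = 0.16
(p1 ∧ p2) = min(0.4, 0.48) = 0.4
((p1 ∧ p2) → p2): min(1, 1 − 0.4 + 0.48) = 1
((((not p1 ∧ p2) → (p1 ∧ not p1)) → not (p2 → p1)) ∨ ((p1 ∧ p2) → p2)) = max(0.16, 1) = 1
((p2 → not p1) → ((((not p1 ∧ p2) → (p1 ∧ not p1)) → not (p2 → p1)) ∨ ((p1 ∧ p2) → p2))): min(1, 1 − 1 + 1) = 1
(p2 → p1): min(1, 1 − 0.48 + 0.4) = 0.92
((p2 → p1) ∨ p2) = max(0.92, 0.48) = 0.92
not p1: Łukasiewicz ¬ gives 1 − 0.4 = 0.6
not not p1: Łukasiewicz ¬ gives 1 − 0.6 = 0.4
(((p2 → p1) ∨ p2) ∨ not not p1) = max(0.92, 0.4) = 0.92
(((p2 → not p1) → ((((not p1 ∧ p2) → (p1 ∧ not p1)) → not (p2 → p1)) ∨ ((p1 ∧ p2) → p2))) → (((p2 → p1) ∨ p2) ∨ not not p1)): min(1, 1 − 1 + 0.92) = 0.92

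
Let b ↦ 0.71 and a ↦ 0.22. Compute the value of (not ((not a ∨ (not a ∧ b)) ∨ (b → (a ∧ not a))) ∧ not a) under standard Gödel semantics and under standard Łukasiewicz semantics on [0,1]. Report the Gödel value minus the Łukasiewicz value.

-0.22

Gödel evaluation:
  not a: Gödel ¬ of 0.22 = 0 (operand ≠ 0)
  not a: Gödel ¬ of 0.22 = 0 (operand ≠ 0)
  (not a ∧ b) = min(0, 0.71) = 0
  (not a ∨ (not a ∧ b)) = max(0, 0) = 0
  not a: Gödel ¬ of 0.22 = 0 (operand ≠ 0)
  (a ∧ not a) = min(0.22, 0) = 0
  (b → (a ∧ not a)): 0.71 > 0, so result = 0
  ((not a ∨ (not a ∧ b)) ∨ (b → (a ∧ not a))) = max(0, 0) = 0
  not ((not a ∨ (not a ∧ b)) ∨ (b → (a ∧ not a))): Gödel ¬ of 0 = 1 (operand is 0)
  not a: Gödel ¬ of 0.22 = 0 (operand ≠ 0)
  (not ((not a ∨ (not a ∧ b)) ∨ (b → (a ∧ not a))) ∧ not a) = min(1, 0) = 0
  Gödel value = 0
Łukasiewicz evaluation:
  not a: Łukasiewicz ¬ gives 1 − 0.22 = 0.78
  not a: Łukasiewicz ¬ gives 1 − 0.22 = 0.78
  (not a ∧ b) = min(0.78, 0.71) = 0.71
  (not a ∨ (not a ∧ b)) = max(0.78, 0.71) = 0.78
  not a: Łukasiewicz ¬ gives 1 − 0.22 = 0.78
  (a ∧ not a) = min(0.22, 0.78) = 0.22
  (b → (a ∧ not a)): min(1, 1 − 0.71 + 0.22) = 0.51
  ((not a ∨ (not a ∧ b)) ∨ (b → (a ∧ not a))) = max(0.78, 0.51) = 0.78
  not ((not a ∨ (not a ∧ b)) ∨ (b → (a ∧ not a))): Łukasiewicz ¬ gives 1 − 0.78 = 0.22
  not a: Łukasiewicz ¬ gives 1 − 0.22 = 0.78
  (not ((not a ∨ (not a ∧ b)) ∨ (b → (a ∧ not a))) ∧ not a) = min(0.22, 0.78) = 0.22
  Łukasiewicz value = 0.22
Difference: 0 − 0.22 = -0.22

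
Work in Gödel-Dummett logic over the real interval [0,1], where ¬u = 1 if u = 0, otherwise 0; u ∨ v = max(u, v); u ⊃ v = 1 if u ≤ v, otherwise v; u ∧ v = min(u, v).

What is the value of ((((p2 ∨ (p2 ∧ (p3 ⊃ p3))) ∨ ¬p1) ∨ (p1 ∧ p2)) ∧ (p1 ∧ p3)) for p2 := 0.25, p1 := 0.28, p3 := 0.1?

0.10

(p3 ⊃ p3): 0.1 ≤ 0.1, so result = 1
(p2 ∧ (p3 ⊃ p3)) = min(0.25, 1) = 0.25
(p2 ∨ (p2 ∧ (p3 ⊃ p3))) = max(0.25, 0.25) = 0.25
¬p1: Gödel ¬ of 0.28 = 0 (operand ≠ 0)
((p2 ∨ (p2 ∧ (p3 ⊃ p3))) ∨ ¬p1) = max(0.25, 0) = 0.25
(p1 ∧ p2) = min(0.28, 0.25) = 0.25
(((p2 ∨ (p2 ∧ (p3 ⊃ p3))) ∨ ¬p1) ∨ (p1 ∧ p2)) = max(0.25, 0.25) = 0.25
(p1 ∧ p3) = min(0.28, 0.1) = 0.1
((((p2 ∨ (p2 ∧ (p3 ⊃ p3))) ∨ ¬p1) ∨ (p1 ∧ p2)) ∧ (p1 ∧ p3)) = min(0.25, 0.1) = 0.1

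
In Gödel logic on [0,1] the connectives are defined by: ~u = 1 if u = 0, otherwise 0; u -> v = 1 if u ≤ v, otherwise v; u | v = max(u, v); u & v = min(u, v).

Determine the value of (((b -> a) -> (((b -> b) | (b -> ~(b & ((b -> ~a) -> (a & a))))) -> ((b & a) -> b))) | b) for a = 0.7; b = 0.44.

1.00

(b -> a): 0.44 ≤ 0.7, so result = 1
(b -> b): 0.44 ≤ 0.44, so result = 1
~a: Gödel ¬ of 0.7 = 0 (operand ≠ 0)
(b -> ~a): 0.44 > 0, so result = 0
(a & a) = min(0.7, 0.7) = 0.7
((b -> ~a) -> (a & a)): 0 ≤ 0.7, so result = 1
(b & ((b -> ~a) -> (a & a))) = min(0.44, 1) = 0.44
~(b & ((b -> ~a) -> (a & a))): Gödel ¬ of 0.44 = 0 (operand ≠ 0)
(b -> ~(b & ((b -> ~a) -> (a & a)))): 0.44 > 0, so result = 0
((b -> b) | (b -> ~(b & ((b -> ~a) -> (a & a))))) = max(1, 0) = 1
(b & a) = min(0.44, 0.7) = 0.44
((b & a) -> b): 0.44 ≤ 0.44, so result = 1
(((b -> b) | (b -> ~(b & ((b -> ~a) -> (a & a))))) -> ((b & a) -> b)): 1 ≤ 1, so result = 1
((b -> a) -> (((b -> b) | (b -> ~(b & ((b -> ~a) -> (a & a))))) -> ((b & a) -> b))): 1 ≤ 1, so result = 1
(((b -> a) -> (((b -> b) | (b -> ~(b & ((b -> ~a) -> (a & a))))) -> ((b & a) -> b))) | b) = max(1, 0.44) = 1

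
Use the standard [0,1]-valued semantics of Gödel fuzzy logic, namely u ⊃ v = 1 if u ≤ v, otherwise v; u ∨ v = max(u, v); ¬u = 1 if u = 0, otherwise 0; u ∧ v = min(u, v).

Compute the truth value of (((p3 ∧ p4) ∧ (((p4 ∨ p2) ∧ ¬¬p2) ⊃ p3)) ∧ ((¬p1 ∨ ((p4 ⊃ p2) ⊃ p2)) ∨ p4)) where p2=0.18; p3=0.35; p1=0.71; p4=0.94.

(p3 ∧ p4) = min(0.35, 0.94) = 0.35
(p4 ∨ p2) = max(0.94, 0.18) = 0.94
¬p2: Gödel ¬ of 0.18 = 0 (operand ≠ 0)
¬¬p2: Gödel ¬ of 0 = 1 (operand is 0)
((p4 ∨ p2) ∧ ¬¬p2) = min(0.94, 1) = 0.94
(((p4 ∨ p2) ∧ ¬¬p2) ⊃ p3): 0.94 > 0.35, so result = 0.35
((p3 ∧ p4) ∧ (((p4 ∨ p2) ∧ ¬¬p2) ⊃ p3)) = min(0.35, 0.35) = 0.35
¬p1: Gödel ¬ of 0.71 = 0 (operand ≠ 0)
(p4 ⊃ p2): 0.94 > 0.18, so result = 0.18
((p4 ⊃ p2) ⊃ p2): 0.18 ≤ 0.18, so result = 1
(¬p1 ∨ ((p4 ⊃ p2) ⊃ p2)) = max(0, 1) = 1
((¬p1 ∨ ((p4 ⊃ p2) ⊃ p2)) ∨ p4) = max(1, 0.94) = 1
(((p3 ∧ p4) ∧ (((p4 ∨ p2) ∧ ¬¬p2) ⊃ p3)) ∧ ((¬p1 ∨ ((p4 ⊃ p2) ⊃ p2)) ∨ p4)) = min(0.35, 1) = 0.35

0.35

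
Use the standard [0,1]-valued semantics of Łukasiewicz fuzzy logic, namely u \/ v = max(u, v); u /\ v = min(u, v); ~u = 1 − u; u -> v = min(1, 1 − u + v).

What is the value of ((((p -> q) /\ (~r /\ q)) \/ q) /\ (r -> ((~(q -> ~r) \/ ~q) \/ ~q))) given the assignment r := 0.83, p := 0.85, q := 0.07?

0.07

(p -> q): min(1, 1 − 0.85 + 0.07) = 0.22
~r: Łukasiewicz ¬ gives 1 − 0.83 = 0.17
(~r /\ q) = min(0.17, 0.07) = 0.07
((p -> q) /\ (~r /\ q)) = min(0.22, 0.07) = 0.07
(((p -> q) /\ (~r /\ q)) \/ q) = max(0.07, 0.07) = 0.07
~r: Łukasiewicz ¬ gives 1 − 0.83 = 0.17
(q -> ~r): min(1, 1 − 0.07 + 0.17) = 1
~(q -> ~r): Łukasiewicz ¬ gives 1 − 1 = 0
~q: Łukasiewicz ¬ gives 1 − 0.07 = 0.93
(~(q -> ~r) \/ ~q) = max(0, 0.93) = 0.93
~q: Łukasiewicz ¬ gives 1 − 0.07 = 0.93
((~(q -> ~r) \/ ~q) \/ ~q) = max(0.93, 0.93) = 0.93
(r -> ((~(q -> ~r) \/ ~q) \/ ~q)): min(1, 1 − 0.83 + 0.93) = 1
((((p -> q) /\ (~r /\ q)) \/ q) /\ (r -> ((~(q -> ~r) \/ ~q) \/ ~q))) = min(0.07, 1) = 0.07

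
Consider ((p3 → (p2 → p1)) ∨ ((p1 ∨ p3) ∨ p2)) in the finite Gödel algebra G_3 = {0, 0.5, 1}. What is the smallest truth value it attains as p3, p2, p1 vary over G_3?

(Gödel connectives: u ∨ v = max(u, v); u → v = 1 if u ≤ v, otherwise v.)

The minimum is attained at p3 = 0.5, p2 = 0.5, p1 = 0:
  (p2 → p1): 0.5 > 0, so result = 0
  (p3 → (p2 → p1)): 0.5 > 0, so result = 0
  (p1 ∨ p3) = max(0, 0.5) = 0.5
  ((p1 ∨ p3) ∨ p2) = max(0.5, 0.5) = 0.5
  ((p3 → (p2 → p1)) ∨ ((p1 ∨ p3) ∨ p2)) = max(0, 0.5) = 0.5
Checking all 27 assignments confirms none give a value below 0.50.

0.50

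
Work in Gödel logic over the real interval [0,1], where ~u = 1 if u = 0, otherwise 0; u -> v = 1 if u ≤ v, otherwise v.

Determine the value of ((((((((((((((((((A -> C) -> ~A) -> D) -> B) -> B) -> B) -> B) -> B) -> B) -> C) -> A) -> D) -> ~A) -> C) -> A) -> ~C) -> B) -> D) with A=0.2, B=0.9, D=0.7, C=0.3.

(A -> C): 0.2 ≤ 0.3, so result = 1
~A: Gödel ¬ of 0.2 = 0 (operand ≠ 0)
((A -> C) -> ~A): 1 > 0, so result = 0
(((A -> C) -> ~A) -> D): 0 ≤ 0.7, so result = 1
((((A -> C) -> ~A) -> D) -> B): 1 > 0.9, so result = 0.9
(((((A -> C) -> ~A) -> D) -> B) -> B): 0.9 ≤ 0.9, so result = 1
((((((A -> C) -> ~A) -> D) -> B) -> B) -> B): 1 > 0.9, so result = 0.9
(((((((A -> C) -> ~A) -> D) -> B) -> B) -> B) -> B): 0.9 ≤ 0.9, so result = 1
((((((((A -> C) -> ~A) -> D) -> B) -> B) -> B) -> B) -> B): 1 > 0.9, so result = 0.9
(((((((((A -> C) -> ~A) -> D) -> B) -> B) -> B) -> B) -> B) -> B): 0.9 ≤ 0.9, so result = 1
((((((((((A -> C) -> ~A) -> D) -> B) -> B) -> B) -> B) -> B) -> B) -> C): 1 > 0.3, so result = 0.3
(((((((((((A -> C) -> ~A) -> D) -> B) -> B) -> B) -> B) -> B) -> B) -> C) -> A): 0.3 > 0.2, so result = 0.2
((((((((((((A -> C) -> ~A) -> D) -> B) -> B) -> B) -> B) -> B) -> B) -> C) -> A) -> D): 0.2 ≤ 0.7, so result = 1
~A: Gödel ¬ of 0.2 = 0 (operand ≠ 0)
(((((((((((((A -> C) -> ~A) -> D) -> B) -> B) -> B) -> B) -> B) -> B) -> C) -> A) -> D) -> ~A): 1 > 0, so result = 0
((((((((((((((A -> C) -> ~A) -> D) -> B) -> B) -> B) -> B) -> B) -> B) -> C) -> A) -> D) -> ~A) -> C): 0 ≤ 0.3, so result = 1
(((((((((((((((A -> C) -> ~A) -> D) -> B) -> B) -> B) -> B) -> B) -> B) -> C) -> A) -> D) -> ~A) -> C) -> A): 1 > 0.2, so result = 0.2
~C: Gödel ¬ of 0.3 = 0 (operand ≠ 0)
((((((((((((((((A -> C) -> ~A) -> D) -> B) -> B) -> B) -> B) -> B) -> B) -> C) -> A) -> D) -> ~A) -> C) -> A) -> ~C): 0.2 > 0, so result = 0
(((((((((((((((((A -> C) -> ~A) -> D) -> B) -> B) -> B) -> B) -> B) -> B) -> C) -> A) -> D) -> ~A) -> C) -> A) -> ~C) -> B): 0 ≤ 0.9, so result = 1
((((((((((((((((((A -> C) -> ~A) -> D) -> B) -> B) -> B) -> B) -> B) -> B) -> C) -> A) -> D) -> ~A) -> C) -> A) -> ~C) -> B) -> D): 1 > 0.7, so result = 0.7

0.70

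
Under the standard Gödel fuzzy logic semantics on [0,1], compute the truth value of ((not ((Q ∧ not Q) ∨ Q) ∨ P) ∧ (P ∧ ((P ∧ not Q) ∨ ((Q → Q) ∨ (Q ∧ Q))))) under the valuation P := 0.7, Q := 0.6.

0.70

not Q: Gödel ¬ of 0.6 = 0 (operand ≠ 0)
(Q ∧ not Q) = min(0.6, 0) = 0
((Q ∧ not Q) ∨ Q) = max(0, 0.6) = 0.6
not ((Q ∧ not Q) ∨ Q): Gödel ¬ of 0.6 = 0 (operand ≠ 0)
(not ((Q ∧ not Q) ∨ Q) ∨ P) = max(0, 0.7) = 0.7
not Q: Gödel ¬ of 0.6 = 0 (operand ≠ 0)
(P ∧ not Q) = min(0.7, 0) = 0
(Q → Q): 0.6 ≤ 0.6, so result = 1
(Q ∧ Q) = min(0.6, 0.6) = 0.6
((Q → Q) ∨ (Q ∧ Q)) = max(1, 0.6) = 1
((P ∧ not Q) ∨ ((Q → Q) ∨ (Q ∧ Q))) = max(0, 1) = 1
(P ∧ ((P ∧ not Q) ∨ ((Q → Q) ∨ (Q ∧ Q)))) = min(0.7, 1) = 0.7
((not ((Q ∧ not Q) ∨ Q) ∨ P) ∧ (P ∧ ((P ∧ not Q) ∨ ((Q → Q) ∨ (Q ∧ Q))))) = min(0.7, 0.7) = 0.7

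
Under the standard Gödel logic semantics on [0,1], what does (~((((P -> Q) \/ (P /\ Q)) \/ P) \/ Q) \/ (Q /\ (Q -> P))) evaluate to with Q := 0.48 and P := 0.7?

(P -> Q): 0.7 > 0.48, so result = 0.48
(P /\ Q) = min(0.7, 0.48) = 0.48
((P -> Q) \/ (P /\ Q)) = max(0.48, 0.48) = 0.48
(((P -> Q) \/ (P /\ Q)) \/ P) = max(0.48, 0.7) = 0.7
((((P -> Q) \/ (P /\ Q)) \/ P) \/ Q) = max(0.7, 0.48) = 0.7
~((((P -> Q) \/ (P /\ Q)) \/ P) \/ Q): Gödel ¬ of 0.7 = 0 (operand ≠ 0)
(Q -> P): 0.48 ≤ 0.7, so result = 1
(Q /\ (Q -> P)) = min(0.48, 1) = 0.48
(~((((P -> Q) \/ (P /\ Q)) \/ P) \/ Q) \/ (Q /\ (Q -> P))) = max(0, 0.48) = 0.48

0.48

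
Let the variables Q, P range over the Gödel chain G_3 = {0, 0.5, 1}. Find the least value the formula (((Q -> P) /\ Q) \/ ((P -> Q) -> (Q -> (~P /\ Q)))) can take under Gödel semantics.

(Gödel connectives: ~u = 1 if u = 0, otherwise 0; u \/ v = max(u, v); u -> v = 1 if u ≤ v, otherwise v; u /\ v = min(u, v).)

0.50

The minimum is attained at Q = 0.5, P = 0.5:
  (Q -> P): 0.5 ≤ 0.5, so result = 1
  ((Q -> P) /\ Q) = min(1, 0.5) = 0.5
  (P -> Q): 0.5 ≤ 0.5, so result = 1
  ~P: Gödel ¬ of 0.5 = 0 (operand ≠ 0)
  (~P /\ Q) = min(0, 0.5) = 0
  (Q -> (~P /\ Q)): 0.5 > 0, so result = 0
  ((P -> Q) -> (Q -> (~P /\ Q))): 1 > 0, so result = 0
  (((Q -> P) /\ Q) \/ ((P -> Q) -> (Q -> (~P /\ Q)))) = max(0.5, 0) = 0.5
Checking all 9 assignments confirms none give a value below 0.50.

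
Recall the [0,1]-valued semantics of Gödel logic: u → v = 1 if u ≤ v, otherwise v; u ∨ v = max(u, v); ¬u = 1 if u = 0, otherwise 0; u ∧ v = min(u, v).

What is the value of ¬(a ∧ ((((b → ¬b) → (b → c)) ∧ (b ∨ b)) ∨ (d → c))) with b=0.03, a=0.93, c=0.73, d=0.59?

¬b: Gödel ¬ of 0.03 = 0 (operand ≠ 0)
(b → ¬b): 0.03 > 0, so result = 0
(b → c): 0.03 ≤ 0.73, so result = 1
((b → ¬b) → (b → c)): 0 ≤ 1, so result = 1
(b ∨ b) = max(0.03, 0.03) = 0.03
(((b → ¬b) → (b → c)) ∧ (b ∨ b)) = min(1, 0.03) = 0.03
(d → c): 0.59 ≤ 0.73, so result = 1
((((b → ¬b) → (b → c)) ∧ (b ∨ b)) ∨ (d → c)) = max(0.03, 1) = 1
(a ∧ ((((b → ¬b) → (b → c)) ∧ (b ∨ b)) ∨ (d → c))) = min(0.93, 1) = 0.93
¬(a ∧ ((((b → ¬b) → (b → c)) ∧ (b ∨ b)) ∨ (d → c))): Gödel ¬ of 0.93 = 0 (operand ≠ 0)

0.00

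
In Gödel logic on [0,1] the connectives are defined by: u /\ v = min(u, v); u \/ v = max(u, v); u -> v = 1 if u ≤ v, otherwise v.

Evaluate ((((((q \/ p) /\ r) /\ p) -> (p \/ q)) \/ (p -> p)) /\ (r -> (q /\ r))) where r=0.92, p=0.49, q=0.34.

0.34

(q \/ p) = max(0.34, 0.49) = 0.49
((q \/ p) /\ r) = min(0.49, 0.92) = 0.49
(((q \/ p) /\ r) /\ p) = min(0.49, 0.49) = 0.49
(p \/ q) = max(0.49, 0.34) = 0.49
((((q \/ p) /\ r) /\ p) -> (p \/ q)): 0.49 ≤ 0.49, so result = 1
(p -> p): 0.49 ≤ 0.49, so result = 1
(((((q \/ p) /\ r) /\ p) -> (p \/ q)) \/ (p -> p)) = max(1, 1) = 1
(q /\ r) = min(0.34, 0.92) = 0.34
(r -> (q /\ r)): 0.92 > 0.34, so result = 0.34
((((((q \/ p) /\ r) /\ p) -> (p \/ q)) \/ (p -> p)) /\ (r -> (q /\ r))) = min(1, 0.34) = 0.34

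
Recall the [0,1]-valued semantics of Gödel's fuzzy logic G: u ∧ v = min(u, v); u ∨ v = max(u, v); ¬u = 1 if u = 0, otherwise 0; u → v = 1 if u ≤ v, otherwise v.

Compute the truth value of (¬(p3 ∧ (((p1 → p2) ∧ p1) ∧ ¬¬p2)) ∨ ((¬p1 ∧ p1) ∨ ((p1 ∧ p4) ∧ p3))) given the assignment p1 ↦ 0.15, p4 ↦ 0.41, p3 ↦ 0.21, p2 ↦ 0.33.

(p1 → p2): 0.15 ≤ 0.33, so result = 1
((p1 → p2) ∧ p1) = min(1, 0.15) = 0.15
¬p2: Gödel ¬ of 0.33 = 0 (operand ≠ 0)
¬¬p2: Gödel ¬ of 0 = 1 (operand is 0)
(((p1 → p2) ∧ p1) ∧ ¬¬p2) = min(0.15, 1) = 0.15
(p3 ∧ (((p1 → p2) ∧ p1) ∧ ¬¬p2)) = min(0.21, 0.15) = 0.15
¬(p3 ∧ (((p1 → p2) ∧ p1) ∧ ¬¬p2)): Gödel ¬ of 0.15 = 0 (operand ≠ 0)
¬p1: Gödel ¬ of 0.15 = 0 (operand ≠ 0)
(¬p1 ∧ p1) = min(0, 0.15) = 0
(p1 ∧ p4) = min(0.15, 0.41) = 0.15
((p1 ∧ p4) ∧ p3) = min(0.15, 0.21) = 0.15
((¬p1 ∧ p1) ∨ ((p1 ∧ p4) ∧ p3)) = max(0, 0.15) = 0.15
(¬(p3 ∧ (((p1 → p2) ∧ p1) ∧ ¬¬p2)) ∨ ((¬p1 ∧ p1) ∨ ((p1 ∧ p4) ∧ p3))) = max(0, 0.15) = 0.15

0.15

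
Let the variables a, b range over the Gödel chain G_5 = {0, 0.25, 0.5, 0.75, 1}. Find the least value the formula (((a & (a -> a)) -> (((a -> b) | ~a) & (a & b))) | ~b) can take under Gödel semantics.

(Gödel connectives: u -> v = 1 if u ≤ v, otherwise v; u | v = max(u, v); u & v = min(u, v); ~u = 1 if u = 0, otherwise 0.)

0.25

The minimum is attained at a = 0.5, b = 0.25:
  (a -> a): 0.5 ≤ 0.5, so result = 1
  (a & (a -> a)) = min(0.5, 1) = 0.5
  (a -> b): 0.5 > 0.25, so result = 0.25
  ~a: Gödel ¬ of 0.5 = 0 (operand ≠ 0)
  ((a -> b) | ~a) = max(0.25, 0) = 0.25
  (a & b) = min(0.5, 0.25) = 0.25
  (((a -> b) | ~a) & (a & b)) = min(0.25, 0.25) = 0.25
  ((a & (a -> a)) -> (((a -> b) | ~a) & (a & b))): 0.5 > 0.25, so result = 0.25
  ~b: Gödel ¬ of 0.25 = 0 (operand ≠ 0)
  (((a & (a -> a)) -> (((a -> b) | ~a) & (a & b))) | ~b) = max(0.25, 0) = 0.25
Checking all 25 assignments confirms none give a value below 0.25.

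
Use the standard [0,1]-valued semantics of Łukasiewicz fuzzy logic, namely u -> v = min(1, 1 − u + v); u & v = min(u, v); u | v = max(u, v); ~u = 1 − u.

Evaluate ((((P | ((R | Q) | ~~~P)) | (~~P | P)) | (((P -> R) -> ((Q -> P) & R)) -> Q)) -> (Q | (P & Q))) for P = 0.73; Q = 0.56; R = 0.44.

(R | Q) = max(0.44, 0.56) = 0.56
~P: Łukasiewicz ¬ gives 1 − 0.73 = 0.27
~~P: Łukasiewicz ¬ gives 1 − 0.27 = 0.73
~~~P: Łukasiewicz ¬ gives 1 − 0.73 = 0.27
((R | Q) | ~~~P) = max(0.56, 0.27) = 0.56
(P | ((R | Q) | ~~~P)) = max(0.73, 0.56) = 0.73
~P: Łukasiewicz ¬ gives 1 − 0.73 = 0.27
~~P: Łukasiewicz ¬ gives 1 − 0.27 = 0.73
(~~P | P) = max(0.73, 0.73) = 0.73
((P | ((R | Q) | ~~~P)) | (~~P | P)) = max(0.73, 0.73) = 0.73
(P -> R): min(1, 1 − 0.73 + 0.44) = 0.71
(Q -> P): min(1, 1 − 0.56 + 0.73) = 1
((Q -> P) & R) = min(1, 0.44) = 0.44
((P -> R) -> ((Q -> P) & R)): min(1, 1 − 0.71 + 0.44) = 0.73
(((P -> R) -> ((Q -> P) & R)) -> Q): min(1, 1 − 0.73 + 0.56) = 0.83
(((P | ((R | Q) | ~~~P)) | (~~P | P)) | (((P -> R) -> ((Q -> P) & R)) -> Q)) = max(0.73, 0.83) = 0.83
(P & Q) = min(0.73, 0.56) = 0.56
(Q | (P & Q)) = max(0.56, 0.56) = 0.56
((((P | ((R | Q) | ~~~P)) | (~~P | P)) | (((P -> R) -> ((Q -> P) & R)) -> Q)) -> (Q | (P & Q))): min(1, 1 − 0.83 + 0.56) = 0.73

0.73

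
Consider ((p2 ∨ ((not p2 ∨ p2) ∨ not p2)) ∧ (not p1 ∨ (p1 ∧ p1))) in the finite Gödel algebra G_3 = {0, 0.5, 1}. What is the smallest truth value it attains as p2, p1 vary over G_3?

0.50

The minimum is attained at p2 = 0, p1 = 0.5:
  not p2: Gödel ¬ of 0 = 1 (operand is 0)
  (not p2 ∨ p2) = max(1, 0) = 1
  not p2: Gödel ¬ of 0 = 1 (operand is 0)
  ((not p2 ∨ p2) ∨ not p2) = max(1, 1) = 1
  (p2 ∨ ((not p2 ∨ p2) ∨ not p2)) = max(0, 1) = 1
  not p1: Gödel ¬ of 0.5 = 0 (operand ≠ 0)
  (p1 ∧ p1) = min(0.5, 0.5) = 0.5
  (not p1 ∨ (p1 ∧ p1)) = max(0, 0.5) = 0.5
  ((p2 ∨ ((not p2 ∨ p2) ∨ not p2)) ∧ (not p1 ∨ (p1 ∧ p1))) = min(1, 0.5) = 0.5
Checking all 9 assignments confirms none give a value below 0.50.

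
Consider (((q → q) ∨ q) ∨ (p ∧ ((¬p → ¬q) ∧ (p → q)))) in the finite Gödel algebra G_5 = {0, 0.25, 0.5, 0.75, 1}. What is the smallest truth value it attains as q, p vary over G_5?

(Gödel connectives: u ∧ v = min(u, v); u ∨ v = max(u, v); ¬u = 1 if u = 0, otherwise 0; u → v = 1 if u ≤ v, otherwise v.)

1.00

Every assignment gives 1. For instance at q = 0, p = 0:
  (q → q): 0 ≤ 0, so result = 1
  ((q → q) ∨ q) = max(1, 0) = 1
  ¬p: Gödel ¬ of 0 = 1 (operand is 0)
  ¬q: Gödel ¬ of 0 = 1 (operand is 0)
  (¬p → ¬q): 1 ≤ 1, so result = 1
  (p → q): 0 ≤ 0, so result = 1
  ((¬p → ¬q) ∧ (p → q)) = min(1, 1) = 1
  (p ∧ ((¬p → ¬q) ∧ (p → q))) = min(0, 1) = 0
  (((q → q) ∨ q) ∨ (p ∧ ((¬p → ¬q) ∧ (p → q)))) = max(1, 0) = 1
All 25 assignments give value 1 — the formula is a G_5-tautology.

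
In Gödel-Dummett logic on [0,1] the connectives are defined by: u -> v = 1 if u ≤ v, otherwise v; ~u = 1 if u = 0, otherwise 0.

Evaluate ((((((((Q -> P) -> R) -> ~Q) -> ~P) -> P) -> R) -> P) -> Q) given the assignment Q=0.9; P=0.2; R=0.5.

1.00

(Q -> P): 0.9 > 0.2, so result = 0.2
((Q -> P) -> R): 0.2 ≤ 0.5, so result = 1
~Q: Gödel ¬ of 0.9 = 0 (operand ≠ 0)
(((Q -> P) -> R) -> ~Q): 1 > 0, so result = 0
~P: Gödel ¬ of 0.2 = 0 (operand ≠ 0)
((((Q -> P) -> R) -> ~Q) -> ~P): 0 ≤ 0, so result = 1
(((((Q -> P) -> R) -> ~Q) -> ~P) -> P): 1 > 0.2, so result = 0.2
((((((Q -> P) -> R) -> ~Q) -> ~P) -> P) -> R): 0.2 ≤ 0.5, so result = 1
(((((((Q -> P) -> R) -> ~Q) -> ~P) -> P) -> R) -> P): 1 > 0.2, so result = 0.2
((((((((Q -> P) -> R) -> ~Q) -> ~P) -> P) -> R) -> P) -> Q): 0.2 ≤ 0.9, so result = 1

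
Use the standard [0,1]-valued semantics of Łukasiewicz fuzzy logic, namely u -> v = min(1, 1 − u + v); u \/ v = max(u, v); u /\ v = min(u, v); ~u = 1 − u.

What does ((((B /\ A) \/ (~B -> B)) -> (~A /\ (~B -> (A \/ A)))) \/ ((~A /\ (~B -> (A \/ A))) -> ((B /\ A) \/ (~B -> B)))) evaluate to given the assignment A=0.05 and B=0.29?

(B /\ A) = min(0.29, 0.05) = 0.05
~B: Łukasiewicz ¬ gives 1 − 0.29 = 0.71
(~B -> B): min(1, 1 − 0.71 + 0.29) = 0.58
((B /\ A) \/ (~B -> B)) = max(0.05, 0.58) = 0.58
~A: Łukasiewicz ¬ gives 1 − 0.05 = 0.95
~B: Łukasiewicz ¬ gives 1 − 0.29 = 0.71
(A \/ A) = max(0.05, 0.05) = 0.05
(~B -> (A \/ A)): min(1, 1 − 0.71 + 0.05) = 0.34
(~A /\ (~B -> (A \/ A))) = min(0.95, 0.34) = 0.34
(((B /\ A) \/ (~B -> B)) -> (~A /\ (~B -> (A \/ A)))): min(1, 1 − 0.58 + 0.34) = 0.76
~A: Łukasiewicz ¬ gives 1 − 0.05 = 0.95
~B: Łukasiewicz ¬ gives 1 − 0.29 = 0.71
(A \/ A) = max(0.05, 0.05) = 0.05
(~B -> (A \/ A)): min(1, 1 − 0.71 + 0.05) = 0.34
(~A /\ (~B -> (A \/ A))) = min(0.95, 0.34) = 0.34
(B /\ A) = min(0.29, 0.05) = 0.05
~B: Łukasiewicz ¬ gives 1 − 0.29 = 0.71
(~B -> B): min(1, 1 − 0.71 + 0.29) = 0.58
((B /\ A) \/ (~B -> B)) = max(0.05, 0.58) = 0.58
((~A /\ (~B -> (A \/ A))) -> ((B /\ A) \/ (~B -> B))): min(1, 1 − 0.34 + 0.58) = 1
((((B /\ A) \/ (~B -> B)) -> (~A /\ (~B -> (A \/ A)))) \/ ((~A /\ (~B -> (A \/ A))) -> ((B /\ A) \/ (~B -> B)))) = max(0.76, 1) = 1

1.00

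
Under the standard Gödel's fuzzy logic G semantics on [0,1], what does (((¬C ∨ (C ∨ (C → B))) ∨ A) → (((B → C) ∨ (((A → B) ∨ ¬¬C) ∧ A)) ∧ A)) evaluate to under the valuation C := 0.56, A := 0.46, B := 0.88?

0.46

¬C: Gödel ¬ of 0.56 = 0 (operand ≠ 0)
(C → B): 0.56 ≤ 0.88, so result = 1
(C ∨ (C → B)) = max(0.56, 1) = 1
(¬C ∨ (C ∨ (C → B))) = max(0, 1) = 1
((¬C ∨ (C ∨ (C → B))) ∨ A) = max(1, 0.46) = 1
(B → C): 0.88 > 0.56, so result = 0.56
(A → B): 0.46 ≤ 0.88, so result = 1
¬C: Gödel ¬ of 0.56 = 0 (operand ≠ 0)
¬¬C: Gödel ¬ of 0 = 1 (operand is 0)
((A → B) ∨ ¬¬C) = max(1, 1) = 1
(((A → B) ∨ ¬¬C) ∧ A) = min(1, 0.46) = 0.46
((B → C) ∨ (((A → B) ∨ ¬¬C) ∧ A)) = max(0.56, 0.46) = 0.56
(((B → C) ∨ (((A → B) ∨ ¬¬C) ∧ A)) ∧ A) = min(0.56, 0.46) = 0.46
(((¬C ∨ (C ∨ (C → B))) ∨ A) → (((B → C) ∨ (((A → B) ∨ ¬¬C) ∧ A)) ∧ A)): 1 > 0.46, so result = 0.46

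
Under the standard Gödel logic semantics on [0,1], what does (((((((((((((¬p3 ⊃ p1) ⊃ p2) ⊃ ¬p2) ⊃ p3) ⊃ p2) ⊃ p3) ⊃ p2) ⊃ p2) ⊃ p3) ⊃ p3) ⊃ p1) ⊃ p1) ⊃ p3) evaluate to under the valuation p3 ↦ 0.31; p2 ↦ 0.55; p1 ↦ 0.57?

0.31

¬p3: Gödel ¬ of 0.31 = 0 (operand ≠ 0)
(¬p3 ⊃ p1): 0 ≤ 0.57, so result = 1
((¬p3 ⊃ p1) ⊃ p2): 1 > 0.55, so result = 0.55
¬p2: Gödel ¬ of 0.55 = 0 (operand ≠ 0)
(((¬p3 ⊃ p1) ⊃ p2) ⊃ ¬p2): 0.55 > 0, so result = 0
((((¬p3 ⊃ p1) ⊃ p2) ⊃ ¬p2) ⊃ p3): 0 ≤ 0.31, so result = 1
(((((¬p3 ⊃ p1) ⊃ p2) ⊃ ¬p2) ⊃ p3) ⊃ p2): 1 > 0.55, so result = 0.55
((((((¬p3 ⊃ p1) ⊃ p2) ⊃ ¬p2) ⊃ p3) ⊃ p2) ⊃ p3): 0.55 > 0.31, so result = 0.31
(((((((¬p3 ⊃ p1) ⊃ p2) ⊃ ¬p2) ⊃ p3) ⊃ p2) ⊃ p3) ⊃ p2): 0.31 ≤ 0.55, so result = 1
((((((((¬p3 ⊃ p1) ⊃ p2) ⊃ ¬p2) ⊃ p3) ⊃ p2) ⊃ p3) ⊃ p2) ⊃ p2): 1 > 0.55, so result = 0.55
(((((((((¬p3 ⊃ p1) ⊃ p2) ⊃ ¬p2) ⊃ p3) ⊃ p2) ⊃ p3) ⊃ p2) ⊃ p2) ⊃ p3): 0.55 > 0.31, so result = 0.31
((((((((((¬p3 ⊃ p1) ⊃ p2) ⊃ ¬p2) ⊃ p3) ⊃ p2) ⊃ p3) ⊃ p2) ⊃ p2) ⊃ p3) ⊃ p3): 0.31 ≤ 0.31, so result = 1
(((((((((((¬p3 ⊃ p1) ⊃ p2) ⊃ ¬p2) ⊃ p3) ⊃ p2) ⊃ p3) ⊃ p2) ⊃ p2) ⊃ p3) ⊃ p3) ⊃ p1): 1 > 0.57, so result = 0.57
((((((((((((¬p3 ⊃ p1) ⊃ p2) ⊃ ¬p2) ⊃ p3) ⊃ p2) ⊃ p3) ⊃ p2) ⊃ p2) ⊃ p3) ⊃ p3) ⊃ p1) ⊃ p1): 0.57 ≤ 0.57, so result = 1
(((((((((((((¬p3 ⊃ p1) ⊃ p2) ⊃ ¬p2) ⊃ p3) ⊃ p2) ⊃ p3) ⊃ p2) ⊃ p2) ⊃ p3) ⊃ p3) ⊃ p1) ⊃ p1) ⊃ p3): 1 > 0.31, so result = 0.31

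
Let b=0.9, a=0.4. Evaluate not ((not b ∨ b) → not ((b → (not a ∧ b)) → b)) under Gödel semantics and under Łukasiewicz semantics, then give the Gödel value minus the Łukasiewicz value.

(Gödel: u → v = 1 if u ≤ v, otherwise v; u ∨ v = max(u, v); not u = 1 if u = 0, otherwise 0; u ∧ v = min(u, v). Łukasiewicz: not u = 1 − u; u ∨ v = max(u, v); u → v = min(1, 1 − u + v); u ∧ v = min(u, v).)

Gödel evaluation:
  not b: Gödel ¬ of 0.9 = 0 (operand ≠ 0)
  (not b ∨ b) = max(0, 0.9) = 0.9
  not a: Gödel ¬ of 0.4 = 0 (operand ≠ 0)
  (not a ∧ b) = min(0, 0.9) = 0
  (b → (not a ∧ b)): 0.9 > 0, so result = 0
  ((b → (not a ∧ b)) → b): 0 ≤ 0.9, so result = 1
  not ((b → (not a ∧ b)) → b): Gödel ¬ of 1 = 0 (operand ≠ 0)
  ((not b ∨ b) → not ((b → (not a ∧ b)) → b)): 0.9 > 0, so result = 0
  not ((not b ∨ b) → not ((b → (not a ∧ b)) → b)): Gödel ¬ of 0 = 1 (operand is 0)
  Gödel value = 1
Łukasiewicz evaluation:
  not b: Łukasiewicz ¬ gives 1 − 0.9 = 0.1
  (not b ∨ b) = max(0.1, 0.9) = 0.9
  not a: Łukasiewicz ¬ gives 1 − 0.4 = 0.6
  (not a ∧ b) = min(0.6, 0.9) = 0.6
  (b → (not a ∧ b)): min(1, 1 − 0.9 + 0.6) = 0.7
  ((b → (not a ∧ b)) → b): min(1, 1 − 0.7 + 0.9) = 1
  not ((b → (not a ∧ b)) → b): Łukasiewicz ¬ gives 1 − 1 = 0
  ((not b ∨ b) → not ((b → (not a ∧ b)) → b)): min(1, 1 − 0.9 + 0) = 0.1
  not ((not b ∨ b) → not ((b → (not a ∧ b)) → b)): Łukasiewicz ¬ gives 1 − 0.1 = 0.9
  Łukasiewicz value = 0.9
Difference: 1 − 0.9 = 0.10

0.10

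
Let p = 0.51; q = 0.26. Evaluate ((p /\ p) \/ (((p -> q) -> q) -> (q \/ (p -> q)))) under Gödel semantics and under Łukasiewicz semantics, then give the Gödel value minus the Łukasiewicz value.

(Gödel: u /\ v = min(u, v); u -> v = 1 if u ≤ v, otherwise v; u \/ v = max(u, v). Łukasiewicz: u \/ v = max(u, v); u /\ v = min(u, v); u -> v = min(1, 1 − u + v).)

-0.49

Gödel evaluation:
  (p /\ p) = min(0.51, 0.51) = 0.51
  (p -> q): 0.51 > 0.26, so result = 0.26
  ((p -> q) -> q): 0.26 ≤ 0.26, so result = 1
  (p -> q): 0.51 > 0.26, so result = 0.26
  (q \/ (p -> q)) = max(0.26, 0.26) = 0.26
  (((p -> q) -> q) -> (q \/ (p -> q))): 1 > 0.26, so result = 0.26
  ((p /\ p) \/ (((p -> q) -> q) -> (q \/ (p -> q)))) = max(0.51, 0.26) = 0.51
  Gödel value = 0.51
Łukasiewicz evaluation:
  (p /\ p) = min(0.51, 0.51) = 0.51
  (p -> q): min(1, 1 − 0.51 + 0.26) = 0.75
  ((p -> q) -> q): min(1, 1 − 0.75 + 0.26) = 0.51
  (p -> q): min(1, 1 − 0.51 + 0.26) = 0.75
  (q \/ (p -> q)) = max(0.26, 0.75) = 0.75
  (((p -> q) -> q) -> (q \/ (p -> q))): min(1, 1 − 0.51 + 0.75) = 1
  ((p /\ p) \/ (((p -> q) -> q) -> (q \/ (p -> q)))) = max(0.51, 1) = 1
  Łukasiewicz value = 1
Difference: 0.51 − 1 = -0.49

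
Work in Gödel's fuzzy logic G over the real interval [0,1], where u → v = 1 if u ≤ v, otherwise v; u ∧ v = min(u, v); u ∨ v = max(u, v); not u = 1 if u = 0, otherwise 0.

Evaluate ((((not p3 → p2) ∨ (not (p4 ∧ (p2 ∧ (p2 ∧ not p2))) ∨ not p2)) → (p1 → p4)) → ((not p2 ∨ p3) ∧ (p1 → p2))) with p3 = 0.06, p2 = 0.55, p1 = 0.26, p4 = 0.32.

0.06

not p3: Gödel ¬ of 0.06 = 0 (operand ≠ 0)
(not p3 → p2): 0 ≤ 0.55, so result = 1
not p2: Gödel ¬ of 0.55 = 0 (operand ≠ 0)
(p2 ∧ not p2) = min(0.55, 0) = 0
(p2 ∧ (p2 ∧ not p2)) = min(0.55, 0) = 0
(p4 ∧ (p2 ∧ (p2 ∧ not p2))) = min(0.32, 0) = 0
not (p4 ∧ (p2 ∧ (p2 ∧ not p2))): Gödel ¬ of 0 = 1 (operand is 0)
not p2: Gödel ¬ of 0.55 = 0 (operand ≠ 0)
(not (p4 ∧ (p2 ∧ (p2 ∧ not p2))) ∨ not p2) = max(1, 0) = 1
((not p3 → p2) ∨ (not (p4 ∧ (p2 ∧ (p2 ∧ not p2))) ∨ not p2)) = max(1, 1) = 1
(p1 → p4): 0.26 ≤ 0.32, so result = 1
(((not p3 → p2) ∨ (not (p4 ∧ (p2 ∧ (p2 ∧ not p2))) ∨ not p2)) → (p1 → p4)): 1 ≤ 1, so result = 1
not p2: Gödel ¬ of 0.55 = 0 (operand ≠ 0)
(not p2 ∨ p3) = max(0, 0.06) = 0.06
(p1 → p2): 0.26 ≤ 0.55, so result = 1
((not p2 ∨ p3) ∧ (p1 → p2)) = min(0.06, 1) = 0.06
((((not p3 → p2) ∨ (not (p4 ∧ (p2 ∧ (p2 ∧ not p2))) ∨ not p2)) → (p1 → p4)) → ((not p2 ∨ p3) ∧ (p1 → p2))): 1 > 0.06, so result = 0.06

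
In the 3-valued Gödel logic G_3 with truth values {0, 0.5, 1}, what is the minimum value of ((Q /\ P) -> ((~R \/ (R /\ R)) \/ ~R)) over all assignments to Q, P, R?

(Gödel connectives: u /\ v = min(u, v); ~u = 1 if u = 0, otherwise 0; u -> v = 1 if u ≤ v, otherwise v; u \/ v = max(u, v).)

0.50

The minimum is attained at Q = 1, P = 1, R = 0.5:
  (Q /\ P) = min(1, 1) = 1
  ~R: Gödel ¬ of 0.5 = 0 (operand ≠ 0)
  (R /\ R) = min(0.5, 0.5) = 0.5
  (~R \/ (R /\ R)) = max(0, 0.5) = 0.5
  ~R: Gödel ¬ of 0.5 = 0 (operand ≠ 0)
  ((~R \/ (R /\ R)) \/ ~R) = max(0.5, 0) = 0.5
  ((Q /\ P) -> ((~R \/ (R /\ R)) \/ ~R)): 1 > 0.5, so result = 0.5
Checking all 27 assignments confirms none give a value below 0.50.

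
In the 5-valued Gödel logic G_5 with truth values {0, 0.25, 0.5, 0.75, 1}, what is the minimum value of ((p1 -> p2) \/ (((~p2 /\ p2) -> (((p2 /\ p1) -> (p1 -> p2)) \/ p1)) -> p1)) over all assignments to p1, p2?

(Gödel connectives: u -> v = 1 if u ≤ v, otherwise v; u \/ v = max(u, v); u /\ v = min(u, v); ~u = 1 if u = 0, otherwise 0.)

The minimum is attained at p1 = 0.25, p2 = 0:
  (p1 -> p2): 0.25 > 0, so result = 0
  ~p2: Gödel ¬ of 0 = 1 (operand is 0)
  (~p2 /\ p2) = min(1, 0) = 0
  (p2 /\ p1) = min(0, 0.25) = 0
  (p1 -> p2): 0.25 > 0, so result = 0
  ((p2 /\ p1) -> (p1 -> p2)): 0 ≤ 0, so result = 1
  (((p2 /\ p1) -> (p1 -> p2)) \/ p1) = max(1, 0.25) = 1
  ((~p2 /\ p2) -> (((p2 /\ p1) -> (p1 -> p2)) \/ p1)): 0 ≤ 1, so result = 1
  (((~p2 /\ p2) -> (((p2 /\ p1) -> (p1 -> p2)) \/ p1)) -> p1): 1 > 0.25, so result = 0.25
  ((p1 -> p2) \/ (((~p2 /\ p2) -> (((p2 /\ p1) -> (p1 -> p2)) \/ p1)) -> p1)) = max(0, 0.25) = 0.25
Checking all 25 assignments confirms none give a value below 0.25.

0.25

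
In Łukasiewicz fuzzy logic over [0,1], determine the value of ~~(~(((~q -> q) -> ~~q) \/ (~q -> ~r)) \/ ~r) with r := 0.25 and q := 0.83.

~q: Łukasiewicz ¬ gives 1 − 0.83 = 0.17
(~q -> q): min(1, 1 − 0.17 + 0.83) = 1
~q: Łukasiewicz ¬ gives 1 − 0.83 = 0.17
~~q: Łukasiewicz ¬ gives 1 − 0.17 = 0.83
((~q -> q) -> ~~q): min(1, 1 − 1 + 0.83) = 0.83
~q: Łukasiewicz ¬ gives 1 − 0.83 = 0.17
~r: Łukasiewicz ¬ gives 1 − 0.25 = 0.75
(~q -> ~r): min(1, 1 − 0.17 + 0.75) = 1
(((~q -> q) -> ~~q) \/ (~q -> ~r)) = max(0.83, 1) = 1
~(((~q -> q) -> ~~q) \/ (~q -> ~r)): Łukasiewicz ¬ gives 1 − 1 = 0
~r: Łukasiewicz ¬ gives 1 − 0.25 = 0.75
(~(((~q -> q) -> ~~q) \/ (~q -> ~r)) \/ ~r) = max(0, 0.75) = 0.75
~(~(((~q -> q) -> ~~q) \/ (~q -> ~r)) \/ ~r): Łukasiewicz ¬ gives 1 − 0.75 = 0.25
~~(~(((~q -> q) -> ~~q) \/ (~q -> ~r)) \/ ~r): Łukasiewicz ¬ gives 1 − 0.25 = 0.75

0.75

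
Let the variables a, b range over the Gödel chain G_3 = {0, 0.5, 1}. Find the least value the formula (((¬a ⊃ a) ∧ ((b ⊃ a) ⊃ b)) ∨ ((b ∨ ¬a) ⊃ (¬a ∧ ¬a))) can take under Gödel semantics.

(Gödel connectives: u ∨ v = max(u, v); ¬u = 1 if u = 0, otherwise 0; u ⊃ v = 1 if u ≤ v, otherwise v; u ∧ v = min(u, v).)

0.50

The minimum is attained at a = 0.5, b = 0.5:
  ¬a: Gödel ¬ of 0.5 = 0 (operand ≠ 0)
  (¬a ⊃ a): 0 ≤ 0.5, so result = 1
  (b ⊃ a): 0.5 ≤ 0.5, so result = 1
  ((b ⊃ a) ⊃ b): 1 > 0.5, so result = 0.5
  ((¬a ⊃ a) ∧ ((b ⊃ a) ⊃ b)) = min(1, 0.5) = 0.5
  ¬a: Gödel ¬ of 0.5 = 0 (operand ≠ 0)
  (b ∨ ¬a) = max(0.5, 0) = 0.5
  ¬a: Gödel ¬ of 0.5 = 0 (operand ≠ 0)
  ¬a: Gödel ¬ of 0.5 = 0 (operand ≠ 0)
  (¬a ∧ ¬a) = min(0, 0) = 0
  ((b ∨ ¬a) ⊃ (¬a ∧ ¬a)): 0.5 > 0, so result = 0
  (((¬a ⊃ a) ∧ ((b ⊃ a) ⊃ b)) ∨ ((b ∨ ¬a) ⊃ (¬a ∧ ¬a))) = max(0.5, 0) = 0.5
Checking all 9 assignments confirms none give a value below 0.50.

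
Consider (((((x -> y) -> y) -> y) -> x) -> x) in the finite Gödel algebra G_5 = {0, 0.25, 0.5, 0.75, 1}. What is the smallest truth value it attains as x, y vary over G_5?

The minimum is attained at x = 0.25, y = 0:
  (x -> y): 0.25 > 0, so result = 0
  ((x -> y) -> y): 0 ≤ 0, so result = 1
  (((x -> y) -> y) -> y): 1 > 0, so result = 0
  ((((x -> y) -> y) -> y) -> x): 0 ≤ 0.25, so result = 1
  (((((x -> y) -> y) -> y) -> x) -> x): 1 > 0.25, so result = 0.25
Checking all 25 assignments confirms none give a value below 0.25.

0.25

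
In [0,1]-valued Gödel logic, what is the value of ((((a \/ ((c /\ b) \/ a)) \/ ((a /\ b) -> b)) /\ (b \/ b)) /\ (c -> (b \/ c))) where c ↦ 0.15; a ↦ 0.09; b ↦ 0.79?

(c /\ b) = min(0.15, 0.79) = 0.15
((c /\ b) \/ a) = max(0.15, 0.09) = 0.15
(a \/ ((c /\ b) \/ a)) = max(0.09, 0.15) = 0.15
(a /\ b) = min(0.09, 0.79) = 0.09
((a /\ b) -> b): 0.09 ≤ 0.79, so result = 1
((a \/ ((c /\ b) \/ a)) \/ ((a /\ b) -> b)) = max(0.15, 1) = 1
(b \/ b) = max(0.79, 0.79) = 0.79
(((a \/ ((c /\ b) \/ a)) \/ ((a /\ b) -> b)) /\ (b \/ b)) = min(1, 0.79) = 0.79
(b \/ c) = max(0.79, 0.15) = 0.79
(c -> (b \/ c)): 0.15 ≤ 0.79, so result = 1
((((a \/ ((c /\ b) \/ a)) \/ ((a /\ b) -> b)) /\ (b \/ b)) /\ (c -> (b \/ c))) = min(0.79, 1) = 0.79

0.79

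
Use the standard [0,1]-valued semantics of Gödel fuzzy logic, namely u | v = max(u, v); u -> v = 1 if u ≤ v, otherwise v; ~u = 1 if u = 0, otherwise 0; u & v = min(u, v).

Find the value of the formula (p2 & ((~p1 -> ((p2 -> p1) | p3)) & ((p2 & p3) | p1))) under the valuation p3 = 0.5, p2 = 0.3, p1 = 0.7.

0.30

~p1: Gödel ¬ of 0.7 = 0 (operand ≠ 0)
(p2 -> p1): 0.3 ≤ 0.7, so result = 1
((p2 -> p1) | p3) = max(1, 0.5) = 1
(~p1 -> ((p2 -> p1) | p3)): 0 ≤ 1, so result = 1
(p2 & p3) = min(0.3, 0.5) = 0.3
((p2 & p3) | p1) = max(0.3, 0.7) = 0.7
((~p1 -> ((p2 -> p1) | p3)) & ((p2 & p3) | p1)) = min(1, 0.7) = 0.7
(p2 & ((~p1 -> ((p2 -> p1) | p3)) & ((p2 & p3) | p1))) = min(0.3, 0.7) = 0.3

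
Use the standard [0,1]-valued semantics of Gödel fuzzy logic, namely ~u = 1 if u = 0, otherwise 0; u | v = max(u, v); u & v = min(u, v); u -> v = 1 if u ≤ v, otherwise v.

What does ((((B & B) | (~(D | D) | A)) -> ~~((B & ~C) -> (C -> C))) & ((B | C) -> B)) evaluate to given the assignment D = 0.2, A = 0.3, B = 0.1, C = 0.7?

(B & B) = min(0.1, 0.1) = 0.1
(D | D) = max(0.2, 0.2) = 0.2
~(D | D): Gödel ¬ of 0.2 = 0 (operand ≠ 0)
(~(D | D) | A) = max(0, 0.3) = 0.3
((B & B) | (~(D | D) | A)) = max(0.1, 0.3) = 0.3
~C: Gödel ¬ of 0.7 = 0 (operand ≠ 0)
(B & ~C) = min(0.1, 0) = 0
(C -> C): 0.7 ≤ 0.7, so result = 1
((B & ~C) -> (C -> C)): 0 ≤ 1, so result = 1
~((B & ~C) -> (C -> C)): Gödel ¬ of 1 = 0 (operand ≠ 0)
~~((B & ~C) -> (C -> C)): Gödel ¬ of 0 = 1 (operand is 0)
(((B & B) | (~(D | D) | A)) -> ~~((B & ~C) -> (C -> C))): 0.3 ≤ 1, so result = 1
(B | C) = max(0.1, 0.7) = 0.7
((B | C) -> B): 0.7 > 0.1, so result = 0.1
((((B & B) | (~(D | D) | A)) -> ~~((B & ~C) -> (C -> C))) & ((B | C) -> B)) = min(1, 0.1) = 0.1

0.10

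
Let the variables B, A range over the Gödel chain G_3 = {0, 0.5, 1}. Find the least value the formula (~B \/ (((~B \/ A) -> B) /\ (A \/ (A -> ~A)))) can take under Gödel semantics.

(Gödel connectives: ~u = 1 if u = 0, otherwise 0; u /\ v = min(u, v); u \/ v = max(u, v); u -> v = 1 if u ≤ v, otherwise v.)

0.50

The minimum is attained at B = 0.5, A = 0.5:
  ~B: Gödel ¬ of 0.5 = 0 (operand ≠ 0)
  ~B: Gödel ¬ of 0.5 = 0 (operand ≠ 0)
  (~B \/ A) = max(0, 0.5) = 0.5
  ((~B \/ A) -> B): 0.5 ≤ 0.5, so result = 1
  ~A: Gödel ¬ of 0.5 = 0 (operand ≠ 0)
  (A -> ~A): 0.5 > 0, so result = 0
  (A \/ (A -> ~A)) = max(0.5, 0) = 0.5
  (((~B \/ A) -> B) /\ (A \/ (A -> ~A))) = min(1, 0.5) = 0.5
  (~B \/ (((~B \/ A) -> B) /\ (A \/ (A -> ~A)))) = max(0, 0.5) = 0.5
Checking all 9 assignments confirms none give a value below 0.50.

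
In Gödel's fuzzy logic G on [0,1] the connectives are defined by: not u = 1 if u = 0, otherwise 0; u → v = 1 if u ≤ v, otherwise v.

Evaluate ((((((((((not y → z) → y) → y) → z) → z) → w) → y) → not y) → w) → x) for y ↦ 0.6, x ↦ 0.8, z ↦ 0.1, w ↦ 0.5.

not y: Gödel ¬ of 0.6 = 0 (operand ≠ 0)
(not y → z): 0 ≤ 0.1, so result = 1
((not y → z) → y): 1 > 0.6, so result = 0.6
(((not y → z) → y) → y): 0.6 ≤ 0.6, so result = 1
((((not y → z) → y) → y) → z): 1 > 0.1, so result = 0.1
(((((not y → z) → y) → y) → z) → z): 0.1 ≤ 0.1, so result = 1
((((((not y → z) → y) → y) → z) → z) → w): 1 > 0.5, so result = 0.5
(((((((not y → z) → y) → y) → z) → z) → w) → y): 0.5 ≤ 0.6, so result = 1
not y: Gödel ¬ of 0.6 = 0 (operand ≠ 0)
((((((((not y → z) → y) → y) → z) → z) → w) → y) → not y): 1 > 0, so result = 0
(((((((((not y → z) → y) → y) → z) → z) → w) → y) → not y) → w): 0 ≤ 0.5, so result = 1
((((((((((not y → z) → y) → y) → z) → z) → w) → y) → not y) → w) → x): 1 > 0.8, so result = 0.8

0.80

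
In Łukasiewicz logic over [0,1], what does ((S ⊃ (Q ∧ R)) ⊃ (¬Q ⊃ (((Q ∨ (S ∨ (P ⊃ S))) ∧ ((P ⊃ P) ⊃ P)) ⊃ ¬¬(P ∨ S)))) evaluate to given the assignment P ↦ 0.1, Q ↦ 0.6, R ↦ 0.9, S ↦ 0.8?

(Q ∧ R) = min(0.6, 0.9) = 0.6
(S ⊃ (Q ∧ R)): min(1, 1 − 0.8 + 0.6) = 0.8
¬Q: Łukasiewicz ¬ gives 1 − 0.6 = 0.4
(P ⊃ S): min(1, 1 − 0.1 + 0.8) = 1
(S ∨ (P ⊃ S)) = max(0.8, 1) = 1
(Q ∨ (S ∨ (P ⊃ S))) = max(0.6, 1) = 1
(P ⊃ P): min(1, 1 − 0.1 + 0.1) = 1
((P ⊃ P) ⊃ P): min(1, 1 − 1 + 0.1) = 0.1
((Q ∨ (S ∨ (P ⊃ S))) ∧ ((P ⊃ P) ⊃ P)) = min(1, 0.1) = 0.1
(P ∨ S) = max(0.1, 0.8) = 0.8
¬(P ∨ S): Łukasiewicz ¬ gives 1 − 0.8 = 0.2
¬¬(P ∨ S): Łukasiewicz ¬ gives 1 − 0.2 = 0.8
(((Q ∨ (S ∨ (P ⊃ S))) ∧ ((P ⊃ P) ⊃ P)) ⊃ ¬¬(P ∨ S)): min(1, 1 − 0.1 + 0.8) = 1
(¬Q ⊃ (((Q ∨ (S ∨ (P ⊃ S))) ∧ ((P ⊃ P) ⊃ P)) ⊃ ¬¬(P ∨ S))): min(1, 1 − 0.4 + 1) = 1
((S ⊃ (Q ∧ R)) ⊃ (¬Q ⊃ (((Q ∨ (S ∨ (P ⊃ S))) ∧ ((P ⊃ P) ⊃ P)) ⊃ ¬¬(P ∨ S)))): min(1, 1 − 0.8 + 1) = 1

1.00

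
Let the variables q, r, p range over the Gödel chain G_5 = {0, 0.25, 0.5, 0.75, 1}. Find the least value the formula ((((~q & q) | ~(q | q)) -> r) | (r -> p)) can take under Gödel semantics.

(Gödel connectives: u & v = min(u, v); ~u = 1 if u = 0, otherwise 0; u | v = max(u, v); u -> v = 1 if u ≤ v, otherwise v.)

0.25

The minimum is attained at q = 0, r = 0.25, p = 0:
  ~q: Gödel ¬ of 0 = 1 (operand is 0)
  (~q & q) = min(1, 0) = 0
  (q | q) = max(0, 0) = 0
  ~(q | q): Gödel ¬ of 0 = 1 (operand is 0)
  ((~q & q) | ~(q | q)) = max(0, 1) = 1
  (((~q & q) | ~(q | q)) -> r): 1 > 0.25, so result = 0.25
  (r -> p): 0.25 > 0, so result = 0
  ((((~q & q) | ~(q | q)) -> r) | (r -> p)) = max(0.25, 0) = 0.25
Checking all 125 assignments confirms none give a value below 0.25.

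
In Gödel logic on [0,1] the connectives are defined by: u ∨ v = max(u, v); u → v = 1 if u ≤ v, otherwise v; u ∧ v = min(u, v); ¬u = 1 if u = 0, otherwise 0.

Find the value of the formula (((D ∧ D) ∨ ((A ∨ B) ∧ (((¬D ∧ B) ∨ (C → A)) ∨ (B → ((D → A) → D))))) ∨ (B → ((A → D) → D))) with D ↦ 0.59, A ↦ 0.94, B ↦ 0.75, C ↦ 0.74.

(D ∧ D) = min(0.59, 0.59) = 0.59
(A ∨ B) = max(0.94, 0.75) = 0.94
¬D: Gödel ¬ of 0.59 = 0 (operand ≠ 0)
(¬D ∧ B) = min(0, 0.75) = 0
(C → A): 0.74 ≤ 0.94, so result = 1
((¬D ∧ B) ∨ (C → A)) = max(0, 1) = 1
(D → A): 0.59 ≤ 0.94, so result = 1
((D → A) → D): 1 > 0.59, so result = 0.59
(B → ((D → A) → D)): 0.75 > 0.59, so result = 0.59
(((¬D ∧ B) ∨ (C → A)) ∨ (B → ((D → A) → D))) = max(1, 0.59) = 1
((A ∨ B) ∧ (((¬D ∧ B) ∨ (C → A)) ∨ (B → ((D → A) → D)))) = min(0.94, 1) = 0.94
((D ∧ D) ∨ ((A ∨ B) ∧ (((¬D ∧ B) ∨ (C → A)) ∨ (B → ((D → A) → D))))) = max(0.59, 0.94) = 0.94
(A → D): 0.94 > 0.59, so result = 0.59
((A → D) → D): 0.59 ≤ 0.59, so result = 1
(B → ((A → D) → D)): 0.75 ≤ 1, so result = 1
(((D ∧ D) ∨ ((A ∨ B) ∧ (((¬D ∧ B) ∨ (C → A)) ∨ (B → ((D → A) → D))))) ∨ (B → ((A → D) → D))) = max(0.94, 1) = 1

1.00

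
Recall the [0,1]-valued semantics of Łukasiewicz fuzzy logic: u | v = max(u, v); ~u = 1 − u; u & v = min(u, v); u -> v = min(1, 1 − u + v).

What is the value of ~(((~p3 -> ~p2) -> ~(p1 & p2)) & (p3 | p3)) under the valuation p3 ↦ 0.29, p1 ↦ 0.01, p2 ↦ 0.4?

0.71

~p3: Łukasiewicz ¬ gives 1 − 0.29 = 0.71
~p2: Łukasiewicz ¬ gives 1 − 0.4 = 0.6
(~p3 -> ~p2): min(1, 1 − 0.71 + 0.6) = 0.89
(p1 & p2) = min(0.01, 0.4) = 0.01
~(p1 & p2): Łukasiewicz ¬ gives 1 − 0.01 = 0.99
((~p3 -> ~p2) -> ~(p1 & p2)): min(1, 1 − 0.89 + 0.99) = 1
(p3 | p3) = max(0.29, 0.29) = 0.29
(((~p3 -> ~p2) -> ~(p1 & p2)) & (p3 | p3)) = min(1, 0.29) = 0.29
~(((~p3 -> ~p2) -> ~(p1 & p2)) & (p3 | p3)): Łukasiewicz ¬ gives 1 − 0.29 = 0.71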